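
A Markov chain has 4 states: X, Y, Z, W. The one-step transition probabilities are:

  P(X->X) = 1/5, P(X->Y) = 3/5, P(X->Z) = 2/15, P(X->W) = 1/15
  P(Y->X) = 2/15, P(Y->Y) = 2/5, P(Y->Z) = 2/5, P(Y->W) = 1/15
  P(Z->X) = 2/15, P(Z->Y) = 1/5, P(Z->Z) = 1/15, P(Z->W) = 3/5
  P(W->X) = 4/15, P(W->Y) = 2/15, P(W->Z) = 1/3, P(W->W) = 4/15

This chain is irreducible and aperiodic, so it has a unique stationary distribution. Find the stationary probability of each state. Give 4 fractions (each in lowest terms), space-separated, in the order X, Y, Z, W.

Answer: 79/442 563/1768 445/1768 111/442

Derivation:
The stationary distribution satisfies pi = pi * P, i.e.:
  pi_X = 1/5*pi_X + 2/15*pi_Y + 2/15*pi_Z + 4/15*pi_W
  pi_Y = 3/5*pi_X + 2/5*pi_Y + 1/5*pi_Z + 2/15*pi_W
  pi_Z = 2/15*pi_X + 2/5*pi_Y + 1/15*pi_Z + 1/3*pi_W
  pi_W = 1/15*pi_X + 1/15*pi_Y + 3/5*pi_Z + 4/15*pi_W
with normalization: pi_X + pi_Y + pi_Z + pi_W = 1.

Using the first 3 balance equations plus normalization, the linear system A*pi = b is:
  [-4/5, 2/15, 2/15, 4/15] . pi = 0
  [3/5, -3/5, 1/5, 2/15] . pi = 0
  [2/15, 2/5, -14/15, 1/3] . pi = 0
  [1, 1, 1, 1] . pi = 1

Solving yields:
  pi_X = 79/442
  pi_Y = 563/1768
  pi_Z = 445/1768
  pi_W = 111/442

Verification (pi * P):
  79/442*1/5 + 563/1768*2/15 + 445/1768*2/15 + 111/442*4/15 = 79/442 = pi_X  (ok)
  79/442*3/5 + 563/1768*2/5 + 445/1768*1/5 + 111/442*2/15 = 563/1768 = pi_Y  (ok)
  79/442*2/15 + 563/1768*2/5 + 445/1768*1/15 + 111/442*1/3 = 445/1768 = pi_Z  (ok)
  79/442*1/15 + 563/1768*1/15 + 445/1768*3/5 + 111/442*4/15 = 111/442 = pi_W  (ok)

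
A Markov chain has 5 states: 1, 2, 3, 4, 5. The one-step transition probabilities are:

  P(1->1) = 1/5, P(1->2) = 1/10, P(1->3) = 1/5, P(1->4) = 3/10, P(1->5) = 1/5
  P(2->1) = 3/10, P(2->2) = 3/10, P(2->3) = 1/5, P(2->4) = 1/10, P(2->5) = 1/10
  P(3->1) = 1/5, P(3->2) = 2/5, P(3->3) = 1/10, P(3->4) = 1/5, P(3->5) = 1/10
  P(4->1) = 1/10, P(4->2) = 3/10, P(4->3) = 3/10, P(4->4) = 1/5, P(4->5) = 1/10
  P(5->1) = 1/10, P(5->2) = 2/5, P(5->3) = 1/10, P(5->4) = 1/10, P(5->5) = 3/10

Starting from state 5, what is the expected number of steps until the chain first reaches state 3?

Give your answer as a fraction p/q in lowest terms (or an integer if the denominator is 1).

Answer: 73/13

Derivation:
Let h_i = expected steps to first reach 3 from state i.
Boundary: h_3 = 0.
First-step equations for the other states:
  h_1 = 1 + 1/5*h_1 + 1/10*h_2 + 1/5*h_3 + 3/10*h_4 + 1/5*h_5
  h_2 = 1 + 3/10*h_1 + 3/10*h_2 + 1/5*h_3 + 1/10*h_4 + 1/10*h_5
  h_4 = 1 + 1/10*h_1 + 3/10*h_2 + 3/10*h_3 + 1/5*h_4 + 1/10*h_5
  h_5 = 1 + 1/10*h_1 + 2/5*h_2 + 1/10*h_3 + 1/10*h_4 + 3/10*h_5

Substituting h_3 = 0 and rearranging gives the linear system (I - Q) h = 1:
  [4/5, -1/10, -3/10, -1/5] . (h_1, h_2, h_4, h_5) = 1
  [-3/10, 7/10, -1/10, -1/10] . (h_1, h_2, h_4, h_5) = 1
  [-1/10, -3/10, 4/5, -1/10] . (h_1, h_2, h_4, h_5) = 1
  [-1/10, -2/5, -1/10, 7/10] . (h_1, h_2, h_4, h_5) = 1

Solving yields:
  h_1 = 835/169
  h_2 = 842/169
  h_4 = 750/169
  h_5 = 73/13

Starting state is 5, so the expected hitting time is h_5 = 73/13.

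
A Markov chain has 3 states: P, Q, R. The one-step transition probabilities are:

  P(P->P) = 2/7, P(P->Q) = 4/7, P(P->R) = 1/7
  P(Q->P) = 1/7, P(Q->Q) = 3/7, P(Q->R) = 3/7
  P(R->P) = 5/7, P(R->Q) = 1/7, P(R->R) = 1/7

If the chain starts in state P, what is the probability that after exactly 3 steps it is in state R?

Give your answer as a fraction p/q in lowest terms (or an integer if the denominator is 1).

Answer: 13/49

Derivation:
Computing P^3 by repeated multiplication:
P^1 =
  P: [2/7, 4/7, 1/7]
  Q: [1/7, 3/7, 3/7]
  R: [5/7, 1/7, 1/7]
P^2 =
  P: [13/49, 3/7, 15/49]
  Q: [20/49, 16/49, 13/49]
  R: [16/49, 24/49, 9/49]
P^3 =
  P: [122/343, 130/343, 13/49]
  Q: [121/343, 141/343, 81/343]
  R: [101/343, 145/343, 97/343]

(P^3)[P -> R] = 13/49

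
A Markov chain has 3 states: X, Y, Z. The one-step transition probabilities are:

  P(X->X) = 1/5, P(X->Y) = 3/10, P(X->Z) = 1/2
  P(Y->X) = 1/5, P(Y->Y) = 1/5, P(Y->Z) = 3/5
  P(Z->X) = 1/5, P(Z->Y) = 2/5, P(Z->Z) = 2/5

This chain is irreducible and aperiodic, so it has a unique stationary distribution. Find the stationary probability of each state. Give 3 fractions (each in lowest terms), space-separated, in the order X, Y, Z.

Answer: 1/5 19/60 29/60

Derivation:
The stationary distribution satisfies pi = pi * P, i.e.:
  pi_X = 1/5*pi_X + 1/5*pi_Y + 1/5*pi_Z
  pi_Y = 3/10*pi_X + 1/5*pi_Y + 2/5*pi_Z
  pi_Z = 1/2*pi_X + 3/5*pi_Y + 2/5*pi_Z
with normalization: pi_X + pi_Y + pi_Z = 1.

Using the first 2 balance equations plus normalization, the linear system A*pi = b is:
  [-4/5, 1/5, 1/5] . pi = 0
  [3/10, -4/5, 2/5] . pi = 0
  [1, 1, 1] . pi = 1

Solving yields:
  pi_X = 1/5
  pi_Y = 19/60
  pi_Z = 29/60

Verification (pi * P):
  1/5*1/5 + 19/60*1/5 + 29/60*1/5 = 1/5 = pi_X  (ok)
  1/5*3/10 + 19/60*1/5 + 29/60*2/5 = 19/60 = pi_Y  (ok)
  1/5*1/2 + 19/60*3/5 + 29/60*2/5 = 29/60 = pi_Z  (ok)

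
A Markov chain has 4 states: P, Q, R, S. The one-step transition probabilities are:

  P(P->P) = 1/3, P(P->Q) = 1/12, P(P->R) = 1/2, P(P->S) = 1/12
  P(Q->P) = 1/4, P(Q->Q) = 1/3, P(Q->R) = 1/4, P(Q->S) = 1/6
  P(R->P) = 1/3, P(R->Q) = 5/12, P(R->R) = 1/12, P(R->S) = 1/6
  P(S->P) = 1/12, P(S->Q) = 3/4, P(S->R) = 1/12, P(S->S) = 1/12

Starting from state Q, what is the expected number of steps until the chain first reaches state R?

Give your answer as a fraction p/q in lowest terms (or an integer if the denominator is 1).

Answer: 846/245

Derivation:
Let h_i = expected steps to first reach R from state i.
Boundary: h_R = 0.
First-step equations for the other states:
  h_P = 1 + 1/3*h_P + 1/12*h_Q + 1/2*h_R + 1/12*h_S
  h_Q = 1 + 1/4*h_P + 1/3*h_Q + 1/4*h_R + 1/6*h_S
  h_S = 1 + 1/12*h_P + 3/4*h_Q + 1/12*h_R + 1/12*h_S

Substituting h_R = 0 and rearranging gives the linear system (I - Q) h = 1:
  [2/3, -1/12, -1/12] . (h_P, h_Q, h_S) = 1
  [-1/4, 2/3, -1/6] . (h_P, h_Q, h_S) = 1
  [-1/12, -3/4, 11/12] . (h_P, h_Q, h_S) = 1

Solving yields:
  h_P = 120/49
  h_Q = 846/245
  h_S = 1014/245

Starting state is Q, so the expected hitting time is h_Q = 846/245.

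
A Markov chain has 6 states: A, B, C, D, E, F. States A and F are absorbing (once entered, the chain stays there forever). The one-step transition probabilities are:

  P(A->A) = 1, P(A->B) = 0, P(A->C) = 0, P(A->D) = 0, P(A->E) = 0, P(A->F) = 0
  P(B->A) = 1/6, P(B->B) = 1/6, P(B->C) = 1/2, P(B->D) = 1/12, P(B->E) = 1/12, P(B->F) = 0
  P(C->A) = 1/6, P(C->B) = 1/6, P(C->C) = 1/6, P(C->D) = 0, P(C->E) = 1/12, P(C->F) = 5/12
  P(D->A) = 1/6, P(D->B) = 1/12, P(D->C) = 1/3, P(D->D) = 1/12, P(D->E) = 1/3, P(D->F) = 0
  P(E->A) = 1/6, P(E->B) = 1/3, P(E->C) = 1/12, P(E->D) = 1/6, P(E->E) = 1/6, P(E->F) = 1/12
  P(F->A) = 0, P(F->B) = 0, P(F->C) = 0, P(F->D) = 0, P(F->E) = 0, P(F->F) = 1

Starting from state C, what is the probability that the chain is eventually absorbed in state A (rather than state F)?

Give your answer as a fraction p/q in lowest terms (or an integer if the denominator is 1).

Let a_i = P(absorbed in A | start in state i).
Boundary conditions: a_A = 1, a_F = 0.
For each transient state i, a_i = sum_j P(i->j) * a_j:
  a_B = 1/6*a_A + 1/6*a_B + 1/2*a_C + 1/12*a_D + 1/12*a_E + 0*a_F
  a_C = 1/6*a_A + 1/6*a_B + 1/6*a_C + 0*a_D + 1/12*a_E + 5/12*a_F
  a_D = 1/6*a_A + 1/12*a_B + 1/3*a_C + 1/12*a_D + 1/3*a_E + 0*a_F
  a_E = 1/6*a_A + 1/3*a_B + 1/12*a_C + 1/6*a_D + 1/6*a_E + 1/12*a_F

Substituting a_A = 1 and a_F = 0, rearrange to (I - Q) a = r where r[i] = P(i -> A):
  [5/6, -1/2, -1/12, -1/12] . (a_B, a_C, a_D, a_E) = 1/6
  [-1/6, 5/6, 0, -1/12] . (a_B, a_C, a_D, a_E) = 1/6
  [-1/12, -1/3, 11/12, -1/3] . (a_B, a_C, a_D, a_E) = 1/6
  [-1/3, -1/12, -1/6, 5/6] . (a_B, a_C, a_D, a_E) = 1/6

Solving yields:
  a_B = 4054/7649
  a_C = 2770/7649
  a_D = 4328/7649
  a_E = 4294/7649

Starting state is C, so the absorption probability is a_C = 2770/7649.

Answer: 2770/7649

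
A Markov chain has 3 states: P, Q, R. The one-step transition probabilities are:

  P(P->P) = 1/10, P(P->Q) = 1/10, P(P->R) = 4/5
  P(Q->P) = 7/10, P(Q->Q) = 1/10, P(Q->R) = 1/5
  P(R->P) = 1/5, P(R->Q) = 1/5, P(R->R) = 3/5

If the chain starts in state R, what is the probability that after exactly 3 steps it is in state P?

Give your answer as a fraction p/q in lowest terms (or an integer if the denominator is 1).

Answer: 63/250

Derivation:
Computing P^3 by repeated multiplication:
P^1 =
  P: [1/10, 1/10, 4/5]
  Q: [7/10, 1/10, 1/5]
  R: [1/5, 1/5, 3/5]
P^2 =
  P: [6/25, 9/50, 29/50]
  Q: [9/50, 3/25, 7/10]
  R: [7/25, 4/25, 14/25]
P^3 =
  P: [133/500, 79/500, 72/125]
  Q: [121/500, 17/100, 147/250]
  R: [63/250, 39/250, 74/125]

(P^3)[R -> P] = 63/250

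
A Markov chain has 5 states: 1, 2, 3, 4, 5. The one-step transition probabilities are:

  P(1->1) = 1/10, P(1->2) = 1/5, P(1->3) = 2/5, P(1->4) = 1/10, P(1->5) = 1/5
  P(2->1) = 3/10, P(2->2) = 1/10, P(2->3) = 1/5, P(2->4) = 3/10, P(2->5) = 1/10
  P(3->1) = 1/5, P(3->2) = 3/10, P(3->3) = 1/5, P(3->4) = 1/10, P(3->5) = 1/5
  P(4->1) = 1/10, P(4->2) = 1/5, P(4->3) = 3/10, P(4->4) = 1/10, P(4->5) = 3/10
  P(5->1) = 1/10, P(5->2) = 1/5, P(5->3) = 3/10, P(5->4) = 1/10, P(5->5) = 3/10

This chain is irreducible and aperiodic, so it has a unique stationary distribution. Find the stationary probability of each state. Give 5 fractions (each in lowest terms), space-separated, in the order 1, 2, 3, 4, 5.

The stationary distribution satisfies pi = pi * P, i.e.:
  pi_1 = 1/10*pi_1 + 3/10*pi_2 + 1/5*pi_3 + 1/10*pi_4 + 1/10*pi_5
  pi_2 = 1/5*pi_1 + 1/10*pi_2 + 3/10*pi_3 + 1/5*pi_4 + 1/5*pi_5
  pi_3 = 2/5*pi_1 + 1/5*pi_2 + 1/5*pi_3 + 3/10*pi_4 + 3/10*pi_5
  pi_4 = 1/10*pi_1 + 3/10*pi_2 + 1/10*pi_3 + 1/10*pi_4 + 1/10*pi_5
  pi_5 = 1/5*pi_1 + 1/10*pi_2 + 1/5*pi_3 + 3/10*pi_4 + 3/10*pi_5
with normalization: pi_1 + pi_2 + pi_3 + pi_4 + pi_5 = 1.

Using the first 4 balance equations plus normalization, the linear system A*pi = b is:
  [-9/10, 3/10, 1/5, 1/10, 1/10] . pi = 0
  [1/5, -9/10, 3/10, 1/5, 1/5] . pi = 0
  [2/5, 1/5, -4/5, 3/10, 3/10] . pi = 0
  [1/10, 3/10, 1/10, -9/10, 1/10] . pi = 0
  [1, 1, 1, 1, 1] . pi = 1

Solving yields:
  pi_1 = 203/1207
  pi_2 = 249/1207
  pi_3 = 325/1207
  pi_4 = 341/2414
  pi_5 = 519/2414

Verification (pi * P):
  203/1207*1/10 + 249/1207*3/10 + 325/1207*1/5 + 341/2414*1/10 + 519/2414*1/10 = 203/1207 = pi_1  (ok)
  203/1207*1/5 + 249/1207*1/10 + 325/1207*3/10 + 341/2414*1/5 + 519/2414*1/5 = 249/1207 = pi_2  (ok)
  203/1207*2/5 + 249/1207*1/5 + 325/1207*1/5 + 341/2414*3/10 + 519/2414*3/10 = 325/1207 = pi_3  (ok)
  203/1207*1/10 + 249/1207*3/10 + 325/1207*1/10 + 341/2414*1/10 + 519/2414*1/10 = 341/2414 = pi_4  (ok)
  203/1207*1/5 + 249/1207*1/10 + 325/1207*1/5 + 341/2414*3/10 + 519/2414*3/10 = 519/2414 = pi_5  (ok)

Answer: 203/1207 249/1207 325/1207 341/2414 519/2414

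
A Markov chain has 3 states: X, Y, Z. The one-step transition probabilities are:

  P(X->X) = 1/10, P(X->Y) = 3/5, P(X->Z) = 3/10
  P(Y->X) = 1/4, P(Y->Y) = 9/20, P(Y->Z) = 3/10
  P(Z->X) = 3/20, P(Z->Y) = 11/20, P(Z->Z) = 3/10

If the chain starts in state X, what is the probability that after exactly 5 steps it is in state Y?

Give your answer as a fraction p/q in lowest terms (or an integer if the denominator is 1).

Computing P^5 by repeated multiplication:
P^1 =
  X: [1/10, 3/5, 3/10]
  Y: [1/4, 9/20, 3/10]
  Z: [3/20, 11/20, 3/10]
P^2 =
  X: [41/200, 99/200, 3/10]
  Y: [73/400, 207/400, 3/10]
  Z: [79/400, 201/400, 3/10]
P^3 =
  X: [757/4000, 2043/4000, 3/10]
  Y: [1541/8000, 4059/8000, 3/10]
  Z: [1523/8000, 4077/8000, 3/10]
P^4 =
  X: [15329/80000, 40671/80000, 3/10]
  Y: [30577/160000, 81423/160000, 3/10]
  Z: [30631/160000, 81369/160000, 3/10]
P^5 =
  X: [306013/1600000, 813987/1600000, 3/10]
  Y: [612269/3200000, 1627731/3200000, 3/10]
  Z: [612107/3200000, 1627893/3200000, 3/10]

(P^5)[X -> Y] = 813987/1600000

Answer: 813987/1600000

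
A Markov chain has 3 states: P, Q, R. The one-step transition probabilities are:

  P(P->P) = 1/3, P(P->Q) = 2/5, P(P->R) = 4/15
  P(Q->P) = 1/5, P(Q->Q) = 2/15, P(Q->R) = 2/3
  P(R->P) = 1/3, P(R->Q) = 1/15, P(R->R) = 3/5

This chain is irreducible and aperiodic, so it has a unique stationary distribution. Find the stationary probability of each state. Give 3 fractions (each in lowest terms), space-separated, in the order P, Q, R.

Answer: 17/55 2/11 28/55

Derivation:
The stationary distribution satisfies pi = pi * P, i.e.:
  pi_P = 1/3*pi_P + 1/5*pi_Q + 1/3*pi_R
  pi_Q = 2/5*pi_P + 2/15*pi_Q + 1/15*pi_R
  pi_R = 4/15*pi_P + 2/3*pi_Q + 3/5*pi_R
with normalization: pi_P + pi_Q + pi_R = 1.

Using the first 2 balance equations plus normalization, the linear system A*pi = b is:
  [-2/3, 1/5, 1/3] . pi = 0
  [2/5, -13/15, 1/15] . pi = 0
  [1, 1, 1] . pi = 1

Solving yields:
  pi_P = 17/55
  pi_Q = 2/11
  pi_R = 28/55

Verification (pi * P):
  17/55*1/3 + 2/11*1/5 + 28/55*1/3 = 17/55 = pi_P  (ok)
  17/55*2/5 + 2/11*2/15 + 28/55*1/15 = 2/11 = pi_Q  (ok)
  17/55*4/15 + 2/11*2/3 + 28/55*3/5 = 28/55 = pi_R  (ok)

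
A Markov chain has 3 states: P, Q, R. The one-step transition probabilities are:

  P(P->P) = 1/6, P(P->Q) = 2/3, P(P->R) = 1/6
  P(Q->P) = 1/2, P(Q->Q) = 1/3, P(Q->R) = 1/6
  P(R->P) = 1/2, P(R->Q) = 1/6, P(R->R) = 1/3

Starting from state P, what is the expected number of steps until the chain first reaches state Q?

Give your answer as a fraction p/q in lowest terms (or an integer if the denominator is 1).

Answer: 30/17

Derivation:
Let h_i = expected steps to first reach Q from state i.
Boundary: h_Q = 0.
First-step equations for the other states:
  h_P = 1 + 1/6*h_P + 2/3*h_Q + 1/6*h_R
  h_R = 1 + 1/2*h_P + 1/6*h_Q + 1/3*h_R

Substituting h_Q = 0 and rearranging gives the linear system (I - Q) h = 1:
  [5/6, -1/6] . (h_P, h_R) = 1
  [-1/2, 2/3] . (h_P, h_R) = 1

Solving yields:
  h_P = 30/17
  h_R = 48/17

Starting state is P, so the expected hitting time is h_P = 30/17.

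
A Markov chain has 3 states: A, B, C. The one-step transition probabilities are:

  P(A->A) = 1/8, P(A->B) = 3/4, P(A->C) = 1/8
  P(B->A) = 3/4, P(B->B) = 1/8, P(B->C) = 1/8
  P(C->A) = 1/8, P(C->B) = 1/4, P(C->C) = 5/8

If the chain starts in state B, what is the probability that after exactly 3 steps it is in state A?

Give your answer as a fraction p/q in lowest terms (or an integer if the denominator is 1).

Computing P^3 by repeated multiplication:
P^1 =
  A: [1/8, 3/4, 1/8]
  B: [3/4, 1/8, 1/8]
  C: [1/8, 1/4, 5/8]
P^2 =
  A: [19/32, 7/32, 3/16]
  B: [13/64, 39/64, 3/16]
  C: [9/32, 9/32, 7/16]
P^3 =
  A: [67/256, 133/256, 7/32]
  B: [259/512, 141/512, 7/32]
  C: [77/256, 91/256, 11/32]

(P^3)[B -> A] = 259/512

Answer: 259/512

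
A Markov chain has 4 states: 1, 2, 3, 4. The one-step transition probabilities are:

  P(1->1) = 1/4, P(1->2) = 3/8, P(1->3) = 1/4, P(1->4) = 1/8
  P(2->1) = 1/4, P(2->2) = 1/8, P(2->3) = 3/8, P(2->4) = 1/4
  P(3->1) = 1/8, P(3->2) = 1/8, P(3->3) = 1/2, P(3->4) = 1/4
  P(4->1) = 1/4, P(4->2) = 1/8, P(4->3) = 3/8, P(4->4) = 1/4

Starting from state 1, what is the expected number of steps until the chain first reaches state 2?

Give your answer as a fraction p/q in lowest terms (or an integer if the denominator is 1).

Let h_i = expected steps to first reach 2 from state i.
Boundary: h_2 = 0.
First-step equations for the other states:
  h_1 = 1 + 1/4*h_1 + 3/8*h_2 + 1/4*h_3 + 1/8*h_4
  h_3 = 1 + 1/8*h_1 + 1/8*h_2 + 1/2*h_3 + 1/4*h_4
  h_4 = 1 + 1/4*h_1 + 1/8*h_2 + 3/8*h_3 + 1/4*h_4

Substituting h_2 = 0 and rearranging gives the linear system (I - Q) h = 1:
  [3/4, -1/4, -1/8] . (h_1, h_3, h_4) = 1
  [-1/8, 1/2, -1/4] . (h_1, h_3, h_4) = 1
  [-1/4, -3/8, 3/4] . (h_1, h_3, h_4) = 1

Solving yields:
  h_1 = 328/77
  h_3 = 456/77
  h_4 = 40/7

Starting state is 1, so the expected hitting time is h_1 = 328/77.

Answer: 328/77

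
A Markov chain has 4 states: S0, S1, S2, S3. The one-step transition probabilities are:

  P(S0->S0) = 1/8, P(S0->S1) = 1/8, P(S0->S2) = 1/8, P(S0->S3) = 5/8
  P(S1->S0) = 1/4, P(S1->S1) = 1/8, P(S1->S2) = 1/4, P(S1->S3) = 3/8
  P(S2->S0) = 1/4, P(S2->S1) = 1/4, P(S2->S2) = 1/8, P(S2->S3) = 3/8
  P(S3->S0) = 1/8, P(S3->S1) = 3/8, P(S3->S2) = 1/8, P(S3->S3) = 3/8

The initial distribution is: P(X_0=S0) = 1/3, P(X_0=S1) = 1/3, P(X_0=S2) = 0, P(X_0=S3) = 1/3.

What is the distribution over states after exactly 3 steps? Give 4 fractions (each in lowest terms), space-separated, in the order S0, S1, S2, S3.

Propagating the distribution step by step (d_{t+1} = d_t * P):
d_0 = (S0=1/3, S1=1/3, S2=0, S3=1/3)
  d_1[S0] = 1/3*1/8 + 1/3*1/4 + 0*1/4 + 1/3*1/8 = 1/6
  d_1[S1] = 1/3*1/8 + 1/3*1/8 + 0*1/4 + 1/3*3/8 = 5/24
  d_1[S2] = 1/3*1/8 + 1/3*1/4 + 0*1/8 + 1/3*1/8 = 1/6
  d_1[S3] = 1/3*5/8 + 1/3*3/8 + 0*3/8 + 1/3*3/8 = 11/24
d_1 = (S0=1/6, S1=5/24, S2=1/6, S3=11/24)
  d_2[S0] = 1/6*1/8 + 5/24*1/4 + 1/6*1/4 + 11/24*1/8 = 11/64
  d_2[S1] = 1/6*1/8 + 5/24*1/8 + 1/6*1/4 + 11/24*3/8 = 25/96
  d_2[S2] = 1/6*1/8 + 5/24*1/4 + 1/6*1/8 + 11/24*1/8 = 29/192
  d_2[S3] = 1/6*5/8 + 5/24*3/8 + 1/6*3/8 + 11/24*3/8 = 5/12
d_2 = (S0=11/64, S1=25/96, S2=29/192, S3=5/12)
  d_3[S0] = 11/64*1/8 + 25/96*1/4 + 29/192*1/4 + 5/12*1/8 = 271/1536
  d_3[S1] = 11/64*1/8 + 25/96*1/8 + 29/192*1/4 + 5/12*3/8 = 127/512
  d_3[S2] = 11/64*1/8 + 25/96*1/4 + 29/192*1/8 + 5/12*1/8 = 121/768
  d_3[S3] = 11/64*5/8 + 25/96*3/8 + 29/192*3/8 + 5/12*3/8 = 107/256
d_3 = (S0=271/1536, S1=127/512, S2=121/768, S3=107/256)

Answer: 271/1536 127/512 121/768 107/256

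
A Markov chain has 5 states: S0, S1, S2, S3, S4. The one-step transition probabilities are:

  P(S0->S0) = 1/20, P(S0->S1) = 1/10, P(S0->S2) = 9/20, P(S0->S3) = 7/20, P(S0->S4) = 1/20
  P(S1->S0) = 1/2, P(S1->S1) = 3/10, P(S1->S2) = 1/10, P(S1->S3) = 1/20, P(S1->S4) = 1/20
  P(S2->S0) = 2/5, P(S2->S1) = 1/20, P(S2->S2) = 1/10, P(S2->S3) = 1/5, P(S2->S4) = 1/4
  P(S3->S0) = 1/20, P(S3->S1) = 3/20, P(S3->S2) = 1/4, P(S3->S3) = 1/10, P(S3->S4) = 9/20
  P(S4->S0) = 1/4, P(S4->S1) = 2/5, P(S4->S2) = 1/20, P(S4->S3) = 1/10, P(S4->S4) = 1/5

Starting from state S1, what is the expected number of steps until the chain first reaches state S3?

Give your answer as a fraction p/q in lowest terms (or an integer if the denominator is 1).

Answer: 167/30

Derivation:
Let h_i = expected steps to first reach S3 from state i.
Boundary: h_S3 = 0.
First-step equations for the other states:
  h_S0 = 1 + 1/20*h_S0 + 1/10*h_S1 + 9/20*h_S2 + 7/20*h_S3 + 1/20*h_S4
  h_S1 = 1 + 1/2*h_S0 + 3/10*h_S1 + 1/10*h_S2 + 1/20*h_S3 + 1/20*h_S4
  h_S2 = 1 + 2/5*h_S0 + 1/20*h_S1 + 1/10*h_S2 + 1/5*h_S3 + 1/4*h_S4
  h_S4 = 1 + 1/4*h_S0 + 2/5*h_S1 + 1/20*h_S2 + 1/10*h_S3 + 1/5*h_S4

Substituting h_S3 = 0 and rearranging gives the linear system (I - Q) h = 1:
  [19/20, -1/10, -9/20, -1/20] . (h_S0, h_S1, h_S2, h_S4) = 1
  [-1/2, 7/10, -1/10, -1/20] . (h_S0, h_S1, h_S2, h_S4) = 1
  [-2/5, -1/20, 9/10, -1/4] . (h_S0, h_S1, h_S2, h_S4) = 1
  [-1/4, -2/5, -1/20, 4/5] . (h_S0, h_S1, h_S2, h_S4) = 1

Solving yields:
  h_S0 = 17/4
  h_S1 = 167/30
  h_S2 = 293/60
  h_S4 = 17/3

Starting state is S1, so the expected hitting time is h_S1 = 167/30.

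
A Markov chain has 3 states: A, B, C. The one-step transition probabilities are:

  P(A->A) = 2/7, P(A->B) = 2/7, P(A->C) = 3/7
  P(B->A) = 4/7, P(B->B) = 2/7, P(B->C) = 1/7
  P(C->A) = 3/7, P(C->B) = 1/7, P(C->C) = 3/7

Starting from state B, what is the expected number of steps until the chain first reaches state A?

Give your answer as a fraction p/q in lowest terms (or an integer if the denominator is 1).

Answer: 35/19

Derivation:
Let h_i = expected steps to first reach A from state i.
Boundary: h_A = 0.
First-step equations for the other states:
  h_B = 1 + 4/7*h_A + 2/7*h_B + 1/7*h_C
  h_C = 1 + 3/7*h_A + 1/7*h_B + 3/7*h_C

Substituting h_A = 0 and rearranging gives the linear system (I - Q) h = 1:
  [5/7, -1/7] . (h_B, h_C) = 1
  [-1/7, 4/7] . (h_B, h_C) = 1

Solving yields:
  h_B = 35/19
  h_C = 42/19

Starting state is B, so the expected hitting time is h_B = 35/19.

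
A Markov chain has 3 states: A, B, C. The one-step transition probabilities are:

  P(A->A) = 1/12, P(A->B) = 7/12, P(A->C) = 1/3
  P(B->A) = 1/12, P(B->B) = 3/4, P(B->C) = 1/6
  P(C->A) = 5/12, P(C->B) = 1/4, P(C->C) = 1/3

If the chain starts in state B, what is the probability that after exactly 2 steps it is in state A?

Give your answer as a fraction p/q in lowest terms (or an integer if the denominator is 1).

Computing P^2 by repeated multiplication:
P^1 =
  A: [1/12, 7/12, 1/3]
  B: [1/12, 3/4, 1/6]
  C: [5/12, 1/4, 1/3]
P^2 =
  A: [7/36, 41/72, 17/72]
  B: [5/36, 47/72, 5/24]
  C: [7/36, 37/72, 7/24]

(P^2)[B -> A] = 5/36

Answer: 5/36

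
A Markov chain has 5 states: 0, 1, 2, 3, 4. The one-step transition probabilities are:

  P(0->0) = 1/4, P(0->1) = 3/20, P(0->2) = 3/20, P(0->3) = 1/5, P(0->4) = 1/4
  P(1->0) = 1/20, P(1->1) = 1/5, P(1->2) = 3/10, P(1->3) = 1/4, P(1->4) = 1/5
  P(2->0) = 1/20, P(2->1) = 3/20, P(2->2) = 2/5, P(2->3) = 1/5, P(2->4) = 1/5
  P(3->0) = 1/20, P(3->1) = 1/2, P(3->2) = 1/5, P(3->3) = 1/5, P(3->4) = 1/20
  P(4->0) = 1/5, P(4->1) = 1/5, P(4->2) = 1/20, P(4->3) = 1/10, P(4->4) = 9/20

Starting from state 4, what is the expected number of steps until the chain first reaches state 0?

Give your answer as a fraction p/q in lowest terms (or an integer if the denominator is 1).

Answer: 29100/3083

Derivation:
Let h_i = expected steps to first reach 0 from state i.
Boundary: h_0 = 0.
First-step equations for the other states:
  h_1 = 1 + 1/20*h_0 + 1/5*h_1 + 3/10*h_2 + 1/4*h_3 + 1/5*h_4
  h_2 = 1 + 1/20*h_0 + 3/20*h_1 + 2/5*h_2 + 1/5*h_3 + 1/5*h_4
  h_3 = 1 + 1/20*h_0 + 1/2*h_1 + 1/5*h_2 + 1/5*h_3 + 1/20*h_4
  h_4 = 1 + 1/5*h_0 + 1/5*h_1 + 1/20*h_2 + 1/10*h_3 + 9/20*h_4

Substituting h_0 = 0 and rearranging gives the linear system (I - Q) h = 1:
  [4/5, -3/10, -1/4, -1/5] . (h_1, h_2, h_3, h_4) = 1
  [-3/20, 3/5, -1/5, -1/5] . (h_1, h_2, h_3, h_4) = 1
  [-1/2, -1/5, 4/5, -1/20] . (h_1, h_2, h_3, h_4) = 1
  [-1/5, -1/20, -1/10, 11/20] . (h_1, h_2, h_3, h_4) = 1

Solving yields:
  h_1 = 36620/3083
  h_2 = 36560/3083
  h_3 = 37700/3083
  h_4 = 29100/3083

Starting state is 4, so the expected hitting time is h_4 = 29100/3083.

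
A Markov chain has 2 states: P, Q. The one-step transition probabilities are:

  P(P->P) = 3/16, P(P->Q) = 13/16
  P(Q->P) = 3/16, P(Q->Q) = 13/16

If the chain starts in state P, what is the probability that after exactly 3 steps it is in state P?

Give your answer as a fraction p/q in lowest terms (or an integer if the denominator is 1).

Answer: 3/16

Derivation:
Computing P^3 by repeated multiplication:
P^1 =
  P: [3/16, 13/16]
  Q: [3/16, 13/16]
P^2 =
  P: [3/16, 13/16]
  Q: [3/16, 13/16]
P^3 =
  P: [3/16, 13/16]
  Q: [3/16, 13/16]

(P^3)[P -> P] = 3/16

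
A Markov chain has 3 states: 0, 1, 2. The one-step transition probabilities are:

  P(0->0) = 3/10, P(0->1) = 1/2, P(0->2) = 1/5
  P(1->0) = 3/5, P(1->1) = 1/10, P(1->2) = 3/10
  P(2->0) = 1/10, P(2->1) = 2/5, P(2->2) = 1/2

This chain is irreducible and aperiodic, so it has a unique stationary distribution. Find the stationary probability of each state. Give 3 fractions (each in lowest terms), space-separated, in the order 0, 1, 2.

Answer: 1/3 1/3 1/3

Derivation:
The stationary distribution satisfies pi = pi * P, i.e.:
  pi_0 = 3/10*pi_0 + 3/5*pi_1 + 1/10*pi_2
  pi_1 = 1/2*pi_0 + 1/10*pi_1 + 2/5*pi_2
  pi_2 = 1/5*pi_0 + 3/10*pi_1 + 1/2*pi_2
with normalization: pi_0 + pi_1 + pi_2 = 1.

Using the first 2 balance equations plus normalization, the linear system A*pi = b is:
  [-7/10, 3/5, 1/10] . pi = 0
  [1/2, -9/10, 2/5] . pi = 0
  [1, 1, 1] . pi = 1

Solving yields:
  pi_0 = 1/3
  pi_1 = 1/3
  pi_2 = 1/3

Verification (pi * P):
  1/3*3/10 + 1/3*3/5 + 1/3*1/10 = 1/3 = pi_0  (ok)
  1/3*1/2 + 1/3*1/10 + 1/3*2/5 = 1/3 = pi_1  (ok)
  1/3*1/5 + 1/3*3/10 + 1/3*1/2 = 1/3 = pi_2  (ok)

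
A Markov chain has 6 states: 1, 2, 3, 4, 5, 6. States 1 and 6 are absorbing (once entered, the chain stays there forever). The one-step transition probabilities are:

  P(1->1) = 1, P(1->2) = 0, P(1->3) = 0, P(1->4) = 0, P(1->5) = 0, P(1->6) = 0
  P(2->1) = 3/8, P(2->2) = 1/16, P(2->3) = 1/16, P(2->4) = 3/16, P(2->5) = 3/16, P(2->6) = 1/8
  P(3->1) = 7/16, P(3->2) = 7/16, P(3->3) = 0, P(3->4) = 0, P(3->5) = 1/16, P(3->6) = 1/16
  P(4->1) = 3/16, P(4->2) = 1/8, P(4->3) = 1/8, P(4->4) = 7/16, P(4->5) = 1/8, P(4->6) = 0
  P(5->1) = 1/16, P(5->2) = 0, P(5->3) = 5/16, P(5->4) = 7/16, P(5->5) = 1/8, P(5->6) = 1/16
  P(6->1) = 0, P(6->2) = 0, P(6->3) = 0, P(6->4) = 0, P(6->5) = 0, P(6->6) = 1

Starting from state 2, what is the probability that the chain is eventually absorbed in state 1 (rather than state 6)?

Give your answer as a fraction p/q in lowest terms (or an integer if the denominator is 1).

Let a_i = P(absorbed in 1 | start in state i).
Boundary conditions: a_1 = 1, a_6 = 0.
For each transient state i, a_i = sum_j P(i->j) * a_j:
  a_2 = 3/8*a_1 + 1/16*a_2 + 1/16*a_3 + 3/16*a_4 + 3/16*a_5 + 1/8*a_6
  a_3 = 7/16*a_1 + 7/16*a_2 + 0*a_3 + 0*a_4 + 1/16*a_5 + 1/16*a_6
  a_4 = 3/16*a_1 + 1/8*a_2 + 1/8*a_3 + 7/16*a_4 + 1/8*a_5 + 0*a_6
  a_5 = 1/16*a_1 + 0*a_2 + 5/16*a_3 + 7/16*a_4 + 1/8*a_5 + 1/16*a_6

Substituting a_1 = 1 and a_6 = 0, rearrange to (I - Q) a = r where r[i] = P(i -> 1):
  [15/16, -1/16, -3/16, -3/16] . (a_2, a_3, a_4, a_5) = 3/8
  [-7/16, 1, 0, -1/16] . (a_2, a_3, a_4, a_5) = 7/16
  [-1/8, -1/8, 9/16, -1/8] . (a_2, a_3, a_4, a_5) = 3/16
  [0, -5/16, -7/16, 7/8] . (a_2, a_3, a_4, a_5) = 1/16

Solving yields:
  a_2 = 8381/10587
  a_3 = 2944/3529
  a_4 = 9251/10587
  a_5 = 8536/10587

Starting state is 2, so the absorption probability is a_2 = 8381/10587.

Answer: 8381/10587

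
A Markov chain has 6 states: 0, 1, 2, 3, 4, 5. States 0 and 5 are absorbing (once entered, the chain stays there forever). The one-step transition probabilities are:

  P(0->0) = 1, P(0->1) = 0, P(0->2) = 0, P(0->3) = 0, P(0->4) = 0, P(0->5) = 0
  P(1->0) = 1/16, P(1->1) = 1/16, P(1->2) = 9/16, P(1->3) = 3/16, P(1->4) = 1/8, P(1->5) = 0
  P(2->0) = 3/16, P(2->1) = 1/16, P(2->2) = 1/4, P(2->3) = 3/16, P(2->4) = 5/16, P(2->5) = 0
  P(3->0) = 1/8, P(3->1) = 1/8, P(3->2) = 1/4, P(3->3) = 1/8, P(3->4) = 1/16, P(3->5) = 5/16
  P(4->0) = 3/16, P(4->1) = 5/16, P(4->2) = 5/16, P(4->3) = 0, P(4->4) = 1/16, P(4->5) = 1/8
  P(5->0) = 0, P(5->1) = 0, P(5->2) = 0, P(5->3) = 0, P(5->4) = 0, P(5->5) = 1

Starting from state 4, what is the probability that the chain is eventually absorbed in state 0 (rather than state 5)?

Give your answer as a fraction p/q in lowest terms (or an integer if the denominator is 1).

Let a_i = P(absorbed in 0 | start in state i).
Boundary conditions: a_0 = 1, a_5 = 0.
For each transient state i, a_i = sum_j P(i->j) * a_j:
  a_1 = 1/16*a_0 + 1/16*a_1 + 9/16*a_2 + 3/16*a_3 + 1/8*a_4 + 0*a_5
  a_2 = 3/16*a_0 + 1/16*a_1 + 1/4*a_2 + 3/16*a_3 + 5/16*a_4 + 0*a_5
  a_3 = 1/8*a_0 + 1/8*a_1 + 1/4*a_2 + 1/8*a_3 + 1/16*a_4 + 5/16*a_5
  a_4 = 3/16*a_0 + 5/16*a_1 + 5/16*a_2 + 0*a_3 + 1/16*a_4 + 1/8*a_5

Substituting a_0 = 1 and a_5 = 0, rearrange to (I - Q) a = r where r[i] = P(i -> 0):
  [15/16, -9/16, -3/16, -1/8] . (a_1, a_2, a_3, a_4) = 1/16
  [-1/16, 3/4, -3/16, -5/16] . (a_1, a_2, a_3, a_4) = 3/16
  [-1/8, -1/4, 7/8, -1/16] . (a_1, a_2, a_3, a_4) = 1/8
  [-5/16, -5/16, 0, 15/16] . (a_1, a_2, a_3, a_4) = 3/16

Solving yields:
  a_1 = 2729/4055
  a_2 = 14234/20275
  a_3 = 9866/20275
  a_4 = 13348/20275

Starting state is 4, so the absorption probability is a_4 = 13348/20275.

Answer: 13348/20275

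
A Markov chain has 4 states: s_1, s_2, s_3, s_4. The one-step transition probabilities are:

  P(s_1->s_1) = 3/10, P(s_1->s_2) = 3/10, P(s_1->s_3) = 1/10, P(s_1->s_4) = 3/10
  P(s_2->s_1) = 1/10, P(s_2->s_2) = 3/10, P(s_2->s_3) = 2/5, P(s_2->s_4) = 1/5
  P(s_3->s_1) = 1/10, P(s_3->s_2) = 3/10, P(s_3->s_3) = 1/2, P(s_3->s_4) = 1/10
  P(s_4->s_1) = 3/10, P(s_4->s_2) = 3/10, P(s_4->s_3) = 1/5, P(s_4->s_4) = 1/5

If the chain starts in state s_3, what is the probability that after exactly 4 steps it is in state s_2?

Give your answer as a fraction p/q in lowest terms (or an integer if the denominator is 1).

Answer: 3/10

Derivation:
Computing P^4 by repeated multiplication:
P^1 =
  s_1: [3/10, 3/10, 1/10, 3/10]
  s_2: [1/10, 3/10, 2/5, 1/5]
  s_3: [1/10, 3/10, 1/2, 1/10]
  s_4: [3/10, 3/10, 1/5, 1/5]
P^2 =
  s_1: [11/50, 3/10, 13/50, 11/50]
  s_2: [4/25, 3/10, 37/100, 17/100]
  s_3: [7/50, 3/10, 2/5, 4/25]
  s_4: [1/5, 3/10, 29/100, 21/100]
P^3 =
  s_1: [47/250, 3/10, 79/250, 49/250]
  s_2: [83/500, 3/10, 71/200, 179/1000]
  s_3: [4/25, 3/10, 183/500, 87/500]
  s_4: [91/500, 3/10, 327/1000, 191/1000]
P^4 =
  s_1: [221/1250, 3/10, 42/125, 117/625]
  s_2: [169/1000, 3/10, 3499/10000, 1811/10000]
  s_3: [417/2500, 3/10, 1769/5000, 897/5000]
  s_4: [873/5000, 3/10, 3399/10000, 371/2000]

(P^4)[s_3 -> s_2] = 3/10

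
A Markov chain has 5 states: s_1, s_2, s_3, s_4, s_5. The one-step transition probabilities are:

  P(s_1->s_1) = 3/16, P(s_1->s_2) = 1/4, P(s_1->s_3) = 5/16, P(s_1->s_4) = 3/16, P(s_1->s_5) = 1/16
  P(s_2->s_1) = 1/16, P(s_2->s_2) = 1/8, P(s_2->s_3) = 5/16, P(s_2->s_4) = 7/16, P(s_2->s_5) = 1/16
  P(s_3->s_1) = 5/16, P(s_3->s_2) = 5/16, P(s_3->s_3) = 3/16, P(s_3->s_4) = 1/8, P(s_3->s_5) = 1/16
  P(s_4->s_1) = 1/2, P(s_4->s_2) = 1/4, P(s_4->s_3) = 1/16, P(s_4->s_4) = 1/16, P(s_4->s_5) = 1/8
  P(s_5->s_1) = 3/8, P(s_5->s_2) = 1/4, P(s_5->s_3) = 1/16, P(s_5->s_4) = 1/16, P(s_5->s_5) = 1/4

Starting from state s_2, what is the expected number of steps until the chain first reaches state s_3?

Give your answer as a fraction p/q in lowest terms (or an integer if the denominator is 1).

Let h_i = expected steps to first reach s_3 from state i.
Boundary: h_s_3 = 0.
First-step equations for the other states:
  h_s_1 = 1 + 3/16*h_s_1 + 1/4*h_s_2 + 5/16*h_s_3 + 3/16*h_s_4 + 1/16*h_s_5
  h_s_2 = 1 + 1/16*h_s_1 + 1/8*h_s_2 + 5/16*h_s_3 + 7/16*h_s_4 + 1/16*h_s_5
  h_s_4 = 1 + 1/2*h_s_1 + 1/4*h_s_2 + 1/16*h_s_3 + 1/16*h_s_4 + 1/8*h_s_5
  h_s_5 = 1 + 3/8*h_s_1 + 1/4*h_s_2 + 1/16*h_s_3 + 1/16*h_s_4 + 1/4*h_s_5

Substituting h_s_3 = 0 and rearranging gives the linear system (I - Q) h = 1:
  [13/16, -1/4, -3/16, -1/16] . (h_s_1, h_s_2, h_s_4, h_s_5) = 1
  [-1/16, 7/8, -7/16, -1/16] . (h_s_1, h_s_2, h_s_4, h_s_5) = 1
  [-1/2, -1/4, 15/16, -1/8] . (h_s_1, h_s_2, h_s_4, h_s_5) = 1
  [-3/8, -1/4, -1/16, 3/4] . (h_s_1, h_s_2, h_s_4, h_s_5) = 1

Solving yields:
  h_s_1 = 8496/2021
  h_s_2 = 208/47
  h_s_4 = 10512/2021
  h_s_5 = 10800/2021

Starting state is s_2, so the expected hitting time is h_s_2 = 208/47.

Answer: 208/47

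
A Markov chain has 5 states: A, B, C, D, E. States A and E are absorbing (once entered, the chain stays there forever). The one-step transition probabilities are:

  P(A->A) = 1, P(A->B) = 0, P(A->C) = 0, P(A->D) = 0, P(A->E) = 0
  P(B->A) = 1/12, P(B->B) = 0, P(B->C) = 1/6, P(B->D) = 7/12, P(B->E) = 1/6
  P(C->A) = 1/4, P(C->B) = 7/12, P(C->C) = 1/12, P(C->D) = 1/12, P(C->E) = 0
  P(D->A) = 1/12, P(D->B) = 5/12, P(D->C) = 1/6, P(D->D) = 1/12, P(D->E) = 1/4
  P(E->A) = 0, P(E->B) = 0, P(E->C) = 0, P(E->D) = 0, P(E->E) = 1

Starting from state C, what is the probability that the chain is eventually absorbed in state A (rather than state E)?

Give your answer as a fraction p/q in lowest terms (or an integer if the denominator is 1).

Let a_i = P(absorbed in A | start in state i).
Boundary conditions: a_A = 1, a_E = 0.
For each transient state i, a_i = sum_j P(i->j) * a_j:
  a_B = 1/12*a_A + 0*a_B + 1/6*a_C + 7/12*a_D + 1/6*a_E
  a_C = 1/4*a_A + 7/12*a_B + 1/12*a_C + 1/12*a_D + 0*a_E
  a_D = 1/12*a_A + 5/12*a_B + 1/6*a_C + 1/12*a_D + 1/4*a_E

Substituting a_A = 1 and a_E = 0, rearrange to (I - Q) a = r where r[i] = P(i -> A):
  [1, -1/6, -7/12] . (a_B, a_C, a_D) = 1/12
  [-7/12, 11/12, -1/12] . (a_B, a_C, a_D) = 1/4
  [-5/12, -1/6, 11/12] . (a_B, a_C, a_D) = 1/12

Solving yields:
  a_B = 306/781
  a_C = 434/781
  a_D = 289/781

Starting state is C, so the absorption probability is a_C = 434/781.

Answer: 434/781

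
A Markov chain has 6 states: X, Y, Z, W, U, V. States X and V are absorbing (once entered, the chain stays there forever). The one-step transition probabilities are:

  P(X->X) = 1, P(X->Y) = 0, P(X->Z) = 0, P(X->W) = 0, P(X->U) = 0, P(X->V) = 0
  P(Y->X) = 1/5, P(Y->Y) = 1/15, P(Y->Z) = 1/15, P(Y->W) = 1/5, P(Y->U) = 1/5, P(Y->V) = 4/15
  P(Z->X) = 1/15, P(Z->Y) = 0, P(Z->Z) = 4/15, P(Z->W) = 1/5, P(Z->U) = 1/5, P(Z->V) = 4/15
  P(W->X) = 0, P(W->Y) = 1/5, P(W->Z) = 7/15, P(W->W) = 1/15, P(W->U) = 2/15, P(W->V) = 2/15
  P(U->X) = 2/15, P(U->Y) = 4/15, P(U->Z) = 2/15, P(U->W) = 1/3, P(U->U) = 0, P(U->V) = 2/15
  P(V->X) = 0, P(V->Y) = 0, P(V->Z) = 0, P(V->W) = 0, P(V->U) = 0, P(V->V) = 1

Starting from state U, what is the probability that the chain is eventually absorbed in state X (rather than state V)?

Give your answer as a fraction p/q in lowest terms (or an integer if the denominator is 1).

Let a_i = P(absorbed in X | start in state i).
Boundary conditions: a_X = 1, a_V = 0.
For each transient state i, a_i = sum_j P(i->j) * a_j:
  a_Y = 1/5*a_X + 1/15*a_Y + 1/15*a_Z + 1/5*a_W + 1/5*a_U + 4/15*a_V
  a_Z = 1/15*a_X + 0*a_Y + 4/15*a_Z + 1/5*a_W + 1/5*a_U + 4/15*a_V
  a_W = 0*a_X + 1/5*a_Y + 7/15*a_Z + 1/15*a_W + 2/15*a_U + 2/15*a_V
  a_U = 2/15*a_X + 4/15*a_Y + 2/15*a_Z + 1/3*a_W + 0*a_U + 2/15*a_V

Substituting a_X = 1 and a_V = 0, rearrange to (I - Q) a = r where r[i] = P(i -> X):
  [14/15, -1/15, -1/5, -1/5] . (a_Y, a_Z, a_W, a_U) = 1/5
  [0, 11/15, -1/5, -1/5] . (a_Y, a_Z, a_W, a_U) = 1/15
  [-1/5, -7/15, 14/15, -2/15] . (a_Y, a_Z, a_W, a_U) = 0
  [-4/15, -2/15, -1/3, 1] . (a_Y, a_Z, a_W, a_U) = 2/15

Solving yields:
  a_Y = 865/2389
  a_Z = 611/2389
  a_W = 610/2389
  a_U = 834/2389

Starting state is U, so the absorption probability is a_U = 834/2389.

Answer: 834/2389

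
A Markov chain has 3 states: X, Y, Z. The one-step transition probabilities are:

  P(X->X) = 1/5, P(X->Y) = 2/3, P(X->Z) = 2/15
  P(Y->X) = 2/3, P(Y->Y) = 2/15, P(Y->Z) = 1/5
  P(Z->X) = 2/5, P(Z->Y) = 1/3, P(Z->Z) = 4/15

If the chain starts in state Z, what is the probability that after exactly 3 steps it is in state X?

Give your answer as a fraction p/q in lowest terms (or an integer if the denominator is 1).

Answer: 478/1125

Derivation:
Computing P^3 by repeated multiplication:
P^1 =
  X: [1/5, 2/3, 2/15]
  Y: [2/3, 2/15, 1/5]
  Z: [2/5, 1/3, 4/15]
P^2 =
  X: [121/225, 4/15, 44/225]
  Y: [68/225, 119/225, 38/225]
  Z: [92/225, 2/5, 43/225]
P^3 =
  X: [409/1125, 62/135, 598/3375]
  Y: [1622/3375, 1108/3375, 43/225]
  Z: [478/1125, 263/675, 626/3375]

(P^3)[Z -> X] = 478/1125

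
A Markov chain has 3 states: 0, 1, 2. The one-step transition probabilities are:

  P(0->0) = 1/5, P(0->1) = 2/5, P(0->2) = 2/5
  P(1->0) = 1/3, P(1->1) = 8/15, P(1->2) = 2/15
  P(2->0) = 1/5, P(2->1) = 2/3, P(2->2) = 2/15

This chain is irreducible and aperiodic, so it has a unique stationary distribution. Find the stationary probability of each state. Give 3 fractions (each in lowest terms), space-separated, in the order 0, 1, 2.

Answer: 71/263 138/263 54/263

Derivation:
The stationary distribution satisfies pi = pi * P, i.e.:
  pi_0 = 1/5*pi_0 + 1/3*pi_1 + 1/5*pi_2
  pi_1 = 2/5*pi_0 + 8/15*pi_1 + 2/3*pi_2
  pi_2 = 2/5*pi_0 + 2/15*pi_1 + 2/15*pi_2
with normalization: pi_0 + pi_1 + pi_2 = 1.

Using the first 2 balance equations plus normalization, the linear system A*pi = b is:
  [-4/5, 1/3, 1/5] . pi = 0
  [2/5, -7/15, 2/3] . pi = 0
  [1, 1, 1] . pi = 1

Solving yields:
  pi_0 = 71/263
  pi_1 = 138/263
  pi_2 = 54/263

Verification (pi * P):
  71/263*1/5 + 138/263*1/3 + 54/263*1/5 = 71/263 = pi_0  (ok)
  71/263*2/5 + 138/263*8/15 + 54/263*2/3 = 138/263 = pi_1  (ok)
  71/263*2/5 + 138/263*2/15 + 54/263*2/15 = 54/263 = pi_2  (ok)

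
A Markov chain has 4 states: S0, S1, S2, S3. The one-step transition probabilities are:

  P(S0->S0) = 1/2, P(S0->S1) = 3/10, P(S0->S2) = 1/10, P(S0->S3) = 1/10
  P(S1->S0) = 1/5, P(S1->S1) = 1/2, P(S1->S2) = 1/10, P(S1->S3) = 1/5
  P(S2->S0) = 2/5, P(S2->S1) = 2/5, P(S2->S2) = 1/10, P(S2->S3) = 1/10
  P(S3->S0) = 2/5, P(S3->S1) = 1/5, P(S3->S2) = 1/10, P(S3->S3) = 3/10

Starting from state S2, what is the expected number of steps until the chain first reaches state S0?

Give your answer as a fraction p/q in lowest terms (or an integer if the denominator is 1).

Answer: 185/59

Derivation:
Let h_i = expected steps to first reach S0 from state i.
Boundary: h_S0 = 0.
First-step equations for the other states:
  h_S1 = 1 + 1/5*h_S0 + 1/2*h_S1 + 1/10*h_S2 + 1/5*h_S3
  h_S2 = 1 + 2/5*h_S0 + 2/5*h_S1 + 1/10*h_S2 + 1/10*h_S3
  h_S3 = 1 + 2/5*h_S0 + 1/5*h_S1 + 1/10*h_S2 + 3/10*h_S3

Substituting h_S0 = 0 and rearranging gives the linear system (I - Q) h = 1:
  [1/2, -1/10, -1/5] . (h_S1, h_S2, h_S3) = 1
  [-2/5, 9/10, -1/10] . (h_S1, h_S2, h_S3) = 1
  [-1/5, -1/10, 7/10] . (h_S1, h_S2, h_S3) = 1

Solving yields:
  h_S1 = 225/59
  h_S2 = 185/59
  h_S3 = 175/59

Starting state is S2, so the expected hitting time is h_S2 = 185/59.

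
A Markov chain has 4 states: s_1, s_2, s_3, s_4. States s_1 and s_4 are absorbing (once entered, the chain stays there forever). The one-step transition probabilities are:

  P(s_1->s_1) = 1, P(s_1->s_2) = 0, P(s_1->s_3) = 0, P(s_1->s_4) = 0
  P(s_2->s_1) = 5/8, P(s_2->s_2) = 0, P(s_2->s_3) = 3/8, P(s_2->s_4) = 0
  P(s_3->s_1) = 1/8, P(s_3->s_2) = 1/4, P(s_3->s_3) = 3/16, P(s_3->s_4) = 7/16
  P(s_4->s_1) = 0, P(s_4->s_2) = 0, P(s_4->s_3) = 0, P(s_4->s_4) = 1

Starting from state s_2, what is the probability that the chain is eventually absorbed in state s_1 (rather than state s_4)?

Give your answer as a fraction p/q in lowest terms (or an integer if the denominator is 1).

Let a_i = P(absorbed in s_1 | start in state i).
Boundary conditions: a_s_1 = 1, a_s_4 = 0.
For each transient state i, a_i = sum_j P(i->j) * a_j:
  a_s_2 = 5/8*a_s_1 + 0*a_s_2 + 3/8*a_s_3 + 0*a_s_4
  a_s_3 = 1/8*a_s_1 + 1/4*a_s_2 + 3/16*a_s_3 + 7/16*a_s_4

Substituting a_s_1 = 1 and a_s_4 = 0, rearrange to (I - Q) a = r where r[i] = P(i -> s_1):
  [1, -3/8] . (a_s_2, a_s_3) = 5/8
  [-1/4, 13/16] . (a_s_2, a_s_3) = 1/8

Solving yields:
  a_s_2 = 71/92
  a_s_3 = 9/23

Starting state is s_2, so the absorption probability is a_s_2 = 71/92.

Answer: 71/92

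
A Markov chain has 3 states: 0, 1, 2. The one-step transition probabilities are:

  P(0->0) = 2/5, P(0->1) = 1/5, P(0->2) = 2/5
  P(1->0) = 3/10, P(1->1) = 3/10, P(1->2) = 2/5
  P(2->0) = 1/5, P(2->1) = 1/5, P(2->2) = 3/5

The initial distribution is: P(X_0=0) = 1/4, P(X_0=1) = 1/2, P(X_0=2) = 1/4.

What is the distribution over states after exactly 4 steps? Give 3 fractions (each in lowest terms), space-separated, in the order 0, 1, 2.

Answer: 5563/20000 889/4000 1249/2500

Derivation:
Propagating the distribution step by step (d_{t+1} = d_t * P):
d_0 = (0=1/4, 1=1/2, 2=1/4)
  d_1[0] = 1/4*2/5 + 1/2*3/10 + 1/4*1/5 = 3/10
  d_1[1] = 1/4*1/5 + 1/2*3/10 + 1/4*1/5 = 1/4
  d_1[2] = 1/4*2/5 + 1/2*2/5 + 1/4*3/5 = 9/20
d_1 = (0=3/10, 1=1/4, 2=9/20)
  d_2[0] = 3/10*2/5 + 1/4*3/10 + 9/20*1/5 = 57/200
  d_2[1] = 3/10*1/5 + 1/4*3/10 + 9/20*1/5 = 9/40
  d_2[2] = 3/10*2/5 + 1/4*2/5 + 9/20*3/5 = 49/100
d_2 = (0=57/200, 1=9/40, 2=49/100)
  d_3[0] = 57/200*2/5 + 9/40*3/10 + 49/100*1/5 = 559/2000
  d_3[1] = 57/200*1/5 + 9/40*3/10 + 49/100*1/5 = 89/400
  d_3[2] = 57/200*2/5 + 9/40*2/5 + 49/100*3/5 = 249/500
d_3 = (0=559/2000, 1=89/400, 2=249/500)
  d_4[0] = 559/2000*2/5 + 89/400*3/10 + 249/500*1/5 = 5563/20000
  d_4[1] = 559/2000*1/5 + 89/400*3/10 + 249/500*1/5 = 889/4000
  d_4[2] = 559/2000*2/5 + 89/400*2/5 + 249/500*3/5 = 1249/2500
d_4 = (0=5563/20000, 1=889/4000, 2=1249/2500)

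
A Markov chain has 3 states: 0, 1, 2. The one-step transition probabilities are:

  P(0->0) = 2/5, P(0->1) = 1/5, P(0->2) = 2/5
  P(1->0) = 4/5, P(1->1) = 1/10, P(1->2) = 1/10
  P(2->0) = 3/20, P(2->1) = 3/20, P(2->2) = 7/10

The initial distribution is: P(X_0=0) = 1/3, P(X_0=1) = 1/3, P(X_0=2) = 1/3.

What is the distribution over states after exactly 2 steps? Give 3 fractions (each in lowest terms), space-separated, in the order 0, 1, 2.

Answer: 9/25 33/200 19/40

Derivation:
Propagating the distribution step by step (d_{t+1} = d_t * P):
d_0 = (0=1/3, 1=1/3, 2=1/3)
  d_1[0] = 1/3*2/5 + 1/3*4/5 + 1/3*3/20 = 9/20
  d_1[1] = 1/3*1/5 + 1/3*1/10 + 1/3*3/20 = 3/20
  d_1[2] = 1/3*2/5 + 1/3*1/10 + 1/3*7/10 = 2/5
d_1 = (0=9/20, 1=3/20, 2=2/5)
  d_2[0] = 9/20*2/5 + 3/20*4/5 + 2/5*3/20 = 9/25
  d_2[1] = 9/20*1/5 + 3/20*1/10 + 2/5*3/20 = 33/200
  d_2[2] = 9/20*2/5 + 3/20*1/10 + 2/5*7/10 = 19/40
d_2 = (0=9/25, 1=33/200, 2=19/40)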